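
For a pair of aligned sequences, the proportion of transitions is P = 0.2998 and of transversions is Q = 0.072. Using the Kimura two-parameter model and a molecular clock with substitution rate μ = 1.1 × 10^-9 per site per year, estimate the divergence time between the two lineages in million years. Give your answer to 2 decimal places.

Under the Kimura two-parameter model, d = −½ ln(1 − 2P − Q) − ¼ ln(1 − 2Q).
1 − 2P − Q = 0.3284, giving −½ ln(0.3284) = 0.556761.
1 − 2Q = 0.856, giving −¼ ln(0.856) = 0.038871.
d = 0.556761 + 0.038871 = 0.595632.
Under a molecular clock d = 2μt, so t = d/(2μ) = 0.595632 / (2 × 1.1 × 10^-9) = 270.74 million years.

270.74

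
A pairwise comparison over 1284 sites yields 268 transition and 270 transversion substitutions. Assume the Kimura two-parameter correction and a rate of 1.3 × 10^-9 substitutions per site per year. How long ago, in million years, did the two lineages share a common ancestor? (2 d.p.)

242.49

P = 268/1284 ≈ 0.208723 and Q = 270/1284 ≈ 0.21028.
Under the Kimura two-parameter model, d = −½ ln(1 − 2P − Q) − ¼ ln(1 − 2Q).
1 − 2P − Q = 0.372274, giving −½ ln(0.372274) = 0.494063.
1 − 2Q = 0.57944, giving −¼ ln(0.57944) = 0.136423.
d = 0.494063 + 0.136423 = 0.630486.
Under a molecular clock d = 2μt, so t = d/(2μ) = 0.630486 / (2 × 1.3 × 10^-9) = 242.49 million years.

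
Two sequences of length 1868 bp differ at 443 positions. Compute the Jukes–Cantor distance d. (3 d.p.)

0.285

p = 443/1868 ≈ 0.237152.
d = −(3/4) ln(1 − 4p/3) = −0.75 ln(1 − 0.316203) = −0.75 ln(0.683797)
  = −0.75 × (-0.380094) = 0.285071 substitutions/site.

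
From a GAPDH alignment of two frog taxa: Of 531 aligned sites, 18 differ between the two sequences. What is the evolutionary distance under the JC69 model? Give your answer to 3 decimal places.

p = 18/531 ≈ 0.033898.
d = −(3/4) ln(1 − 4p/3) = −0.75 ln(1 − 0.045197) = −0.75 ln(0.954803)
  = −0.75 × (-0.046250) = 0.034688 substitutions/site.

0.035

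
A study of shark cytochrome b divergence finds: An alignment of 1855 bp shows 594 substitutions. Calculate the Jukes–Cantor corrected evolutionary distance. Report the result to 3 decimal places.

0.418

p = 594/1855 ≈ 0.320216.
d = −(3/4) ln(1 − 4p/3) = −0.75 ln(1 − 0.426955) = −0.75 ln(0.573045)
  = −0.75 × (-0.556791) = 0.417593 substitutions/site.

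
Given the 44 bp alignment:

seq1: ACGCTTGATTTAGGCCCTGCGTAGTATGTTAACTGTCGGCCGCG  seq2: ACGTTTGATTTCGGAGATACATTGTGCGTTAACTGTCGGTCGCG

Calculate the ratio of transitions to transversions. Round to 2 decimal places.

1.20

Transitions are A↔G and C↔T; transversions are all other mismatches.
Transitions: 6. Transversions: 5.
R = 6/5 = 1.20.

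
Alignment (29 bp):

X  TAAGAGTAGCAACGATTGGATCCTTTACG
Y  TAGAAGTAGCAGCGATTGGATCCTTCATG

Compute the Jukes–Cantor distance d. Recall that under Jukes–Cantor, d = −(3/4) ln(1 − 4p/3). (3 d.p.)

The sequences differ at 5 of 29 sites (3, 4, 12, 26, 28), so p = 5/29 ≈ 0.172414.
d = −(3/4) ln(1 − 4p/3) = −0.75 ln(1 − 0.229885) = −0.75 ln(0.770115)
  = −0.75 × (-0.261215) = 0.195911 substitutions/site.

0.196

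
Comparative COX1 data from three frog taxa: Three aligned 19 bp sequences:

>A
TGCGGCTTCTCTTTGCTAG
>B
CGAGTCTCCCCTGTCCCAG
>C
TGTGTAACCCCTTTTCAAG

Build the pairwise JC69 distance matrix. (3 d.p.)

A–B: 8/19 sites differ → p ≈ 0.421053, d = −0.75 ln(1 − 0.561404) = 0.618132 ≈ 0.618.
A–C: 8/19 sites differ → p ≈ 0.421053, d = −0.75 ln(1 − 0.561404) = 0.618132 ≈ 0.618.
B–C: 7/19 sites differ → p ≈ 0.368421, d = −0.75 ln(1 − 0.491228) = 0.506816 ≈ 0.507.

d(A,B) = 0.618, d(A,C) = 0.618, d(B,C) = 0.507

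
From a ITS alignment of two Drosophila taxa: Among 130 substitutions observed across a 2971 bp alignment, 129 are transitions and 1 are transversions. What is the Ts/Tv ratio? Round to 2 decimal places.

129.00

R = 129/1 = 129.00.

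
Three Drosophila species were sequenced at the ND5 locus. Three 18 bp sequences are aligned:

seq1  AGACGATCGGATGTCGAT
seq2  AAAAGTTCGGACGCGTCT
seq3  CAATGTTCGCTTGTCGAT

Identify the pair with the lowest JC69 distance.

seq1 and seq3

seq1–seq2: 8/18 differ, p = 0.444, d = 0.673.
seq1–seq3: 6/18 differ, p = 0.333, d = 0.441.
seq2–seq3: 9/18 differ, p = 0.500, d = 0.824.
The smallest distance is between seq1 and seq3.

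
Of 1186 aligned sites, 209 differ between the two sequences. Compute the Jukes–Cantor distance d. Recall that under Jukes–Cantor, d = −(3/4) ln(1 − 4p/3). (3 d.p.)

p = 209/1186 ≈ 0.176223.
d = −(3/4) ln(1 − 4p/3) = −0.75 ln(1 − 0.234964) = −0.75 ln(0.765036)
  = −0.75 × (-0.267832) = 0.200874 substitutions/site.

0.201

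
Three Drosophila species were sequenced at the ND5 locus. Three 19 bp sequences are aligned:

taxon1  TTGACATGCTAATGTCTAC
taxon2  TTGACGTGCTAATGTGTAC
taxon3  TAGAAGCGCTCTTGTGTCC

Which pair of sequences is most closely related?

taxon1–taxon2: 2/19 differ, p = 0.105, d = 0.113.
taxon1–taxon3: 8/19 differ, p = 0.421, d = 0.618.
taxon2–taxon3: 6/19 differ, p = 0.316, d = 0.410.
The smallest distance is between taxon1 and taxon2.

taxon1 and taxon2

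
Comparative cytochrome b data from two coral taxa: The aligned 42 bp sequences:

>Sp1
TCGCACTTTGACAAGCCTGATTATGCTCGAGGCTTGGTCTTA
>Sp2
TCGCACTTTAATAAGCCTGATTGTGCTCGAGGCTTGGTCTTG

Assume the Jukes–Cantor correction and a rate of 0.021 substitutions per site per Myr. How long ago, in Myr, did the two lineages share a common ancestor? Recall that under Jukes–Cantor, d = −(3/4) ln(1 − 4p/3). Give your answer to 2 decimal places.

2.43

The sequences differ at 4 of 42 sites (10, 12, 23, 42), so p = 4/42 ≈ 0.095238.
d = −(3/4) ln(1 − 4p/3) = −0.75 ln(1 − 0.126984) = −0.75 ln(0.873016)
  = −0.75 × (-0.135801) = 0.101851 substitutions/site.
Under a molecular clock d = 2μt, so t = d/(2μ) = 0.101851 / (2 × 0.021) = 2.43 Myr.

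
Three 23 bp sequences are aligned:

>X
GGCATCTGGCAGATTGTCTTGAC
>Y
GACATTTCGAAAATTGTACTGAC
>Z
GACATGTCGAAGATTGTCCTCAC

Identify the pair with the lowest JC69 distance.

X–Y: 7/23 differ, p = 0.304, d = 0.390.
X–Z: 6/23 differ, p = 0.261, d = 0.321.
Y–Z: 4/23 differ, p = 0.174, d = 0.198.
The smallest distance is between Y and Z.

Y and Z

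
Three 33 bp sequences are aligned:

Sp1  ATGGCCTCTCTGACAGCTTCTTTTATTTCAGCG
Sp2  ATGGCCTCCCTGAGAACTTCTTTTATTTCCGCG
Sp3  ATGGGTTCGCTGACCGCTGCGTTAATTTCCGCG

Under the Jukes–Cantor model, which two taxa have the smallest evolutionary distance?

Sp1–Sp2: 4/33 differ, p = 0.121, d = 0.132.
Sp1–Sp3: 8/33 differ, p = 0.242, d = 0.293.
Sp2–Sp3: 9/33 differ, p = 0.273, d = 0.339.
The smallest distance is between Sp1 and Sp2.

Sp1 and Sp2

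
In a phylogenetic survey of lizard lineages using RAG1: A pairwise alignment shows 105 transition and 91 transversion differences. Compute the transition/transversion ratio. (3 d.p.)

R = 105/91 = 1.153846… ≈ 1.154 (to 3 d.p.).

1.154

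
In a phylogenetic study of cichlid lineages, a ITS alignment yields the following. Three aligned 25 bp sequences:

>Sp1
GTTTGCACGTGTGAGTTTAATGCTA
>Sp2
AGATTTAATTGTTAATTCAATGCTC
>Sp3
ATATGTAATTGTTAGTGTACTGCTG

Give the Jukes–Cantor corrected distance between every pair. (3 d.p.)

Sp1–Sp2: 11/25 sites differ → p = 0.44, d = −0.75 ln(1 − 0.586667) = 0.662626 ≈ 0.663.
Sp1–Sp3: 9/25 sites differ → p = 0.36, d = −0.75 ln(1 − 0.48) = 0.490445 ≈ 0.490.
Sp2–Sp3: 7/25 sites differ → p = 0.28, d = −0.75 ln(1 − 0.373333) = 0.350505 ≈ 0.351.

d(Sp1,Sp2) = 0.663, d(Sp1,Sp3) = 0.490, d(Sp2,Sp3) = 0.351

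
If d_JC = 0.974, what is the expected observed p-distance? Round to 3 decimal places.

p = (3/4)(1 − e^(−4d/3)) = 0.75 × (1 − e^(-1.298667)) = 0.75 × (1 − 0.272895) = 0.545329.

0.545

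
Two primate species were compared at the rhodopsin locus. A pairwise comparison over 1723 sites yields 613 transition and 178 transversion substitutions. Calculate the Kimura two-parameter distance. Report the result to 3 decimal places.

0.901

P = 613/1723 ≈ 0.355775 and Q = 178/1723 ≈ 0.103308.
Under the Kimura two-parameter model, d = −½ ln(1 − 2P − Q) − ¼ ln(1 − 2Q).
1 − 2P − Q = 0.185142, giving −½ ln(0.185142) = 0.843316.
1 − 2Q = 0.793384, giving −¼ ln(0.793384) = 0.057862.
d = 0.843316 + 0.057862 = 0.901178.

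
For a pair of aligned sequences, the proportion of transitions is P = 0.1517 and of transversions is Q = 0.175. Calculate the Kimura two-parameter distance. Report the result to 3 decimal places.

Under the Kimura two-parameter model, d = −½ ln(1 − 2P − Q) − ¼ ln(1 − 2Q).
1 − 2P − Q = 0.5216, giving −½ ln(0.5216) = 0.325427.
1 − 2Q = 0.65, giving −¼ ln(0.65) = 0.107696.
d = 0.325427 + 0.107696 = 0.433123.

0.433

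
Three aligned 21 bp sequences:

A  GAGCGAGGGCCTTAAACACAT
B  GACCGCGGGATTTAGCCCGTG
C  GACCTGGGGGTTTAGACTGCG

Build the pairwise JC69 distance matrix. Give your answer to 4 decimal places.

d(A,B) = 0.7557, d(A,C) = 0.7557, d(B,C) = 0.3597

A–B: 10/21 sites differ → p ≈ 0.47619, d = −0.75 ln(1 − 0.63492) = 0.755729 ≈ 0.7557.
A–C: 10/21 sites differ → p ≈ 0.47619, d = −0.75 ln(1 − 0.63492) = 0.755729 ≈ 0.7557.
B–C: 6/21 sites differ → p ≈ 0.285714, d = −0.75 ln(1 − 0.380952) = 0.359679 ≈ 0.3597.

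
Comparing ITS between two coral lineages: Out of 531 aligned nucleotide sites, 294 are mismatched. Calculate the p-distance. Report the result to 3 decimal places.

p = 294/531 = 0.553672… ≈ 0.554 (to 3 d.p.).

0.554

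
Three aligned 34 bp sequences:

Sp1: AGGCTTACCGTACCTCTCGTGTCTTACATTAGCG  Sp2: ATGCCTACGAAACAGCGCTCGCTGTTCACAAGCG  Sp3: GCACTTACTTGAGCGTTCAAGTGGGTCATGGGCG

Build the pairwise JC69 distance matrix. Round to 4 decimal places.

d(Sp1,Sp2) = 0.7405, d(Sp1,Sp3) = 0.8240, d(Sp2,Sp3) = 1.0252

Sp1–Sp2: 16/34 sites differ → p ≈ 0.470588, d = −0.75 ln(1 − 0.627451) = 0.740540 ≈ 0.7405.
Sp1–Sp3: 17/34 sites differ → p = 0.5, d = −0.75 ln(1 − 0.666667) = 0.823960 ≈ 0.8240.
Sp2–Sp3: 19/34 sites differ → p ≈ 0.558824, d = −0.75 ln(1 − 0.745099) = 1.025160 ≈ 1.0252.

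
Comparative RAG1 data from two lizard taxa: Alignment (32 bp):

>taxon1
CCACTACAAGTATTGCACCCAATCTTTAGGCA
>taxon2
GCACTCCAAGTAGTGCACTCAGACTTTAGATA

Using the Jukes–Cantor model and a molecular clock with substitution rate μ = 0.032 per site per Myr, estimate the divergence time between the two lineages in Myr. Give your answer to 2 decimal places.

4.75

The sequences differ at 8 of 32 sites (1, 6, 13, 19, 22, 23, 30, 31), so p = 8/32 = 0.25.
d = −(3/4) ln(1 − 4p/3) = −0.75 ln(1 − 0.333333) = −0.75 ln(0.666667)
  = −0.75 × (-0.405465) = 0.304099 substitutions/site.
Under a molecular clock d = 2μt, so t = d/(2μ) = 0.304099 / (2 × 0.032) = 4.75 Myr.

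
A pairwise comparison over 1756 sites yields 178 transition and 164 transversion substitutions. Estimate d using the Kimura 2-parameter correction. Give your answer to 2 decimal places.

0.23

P = 178/1756 ≈ 0.101367 and Q = 164/1756 ≈ 0.093394.
Under the Kimura two-parameter model, d = −½ ln(1 − 2P − Q) − ¼ ln(1 − 2Q).
1 − 2P − Q = 0.703872, giving −½ ln(0.703872) = 0.175579.
1 − 2Q = 0.813212, giving −¼ ln(0.813212) = 0.051691.
d = 0.175579 + 0.051691 = 0.227270.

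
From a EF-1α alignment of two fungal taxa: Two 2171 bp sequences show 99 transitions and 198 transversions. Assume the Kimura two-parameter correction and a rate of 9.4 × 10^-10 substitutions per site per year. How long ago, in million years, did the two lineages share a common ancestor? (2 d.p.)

80.34

P = 99/2171 ≈ 0.045601 and Q = 198/2171 ≈ 0.091202.
Under the Kimura two-parameter model, d = −½ ln(1 − 2P − Q) − ¼ ln(1 − 2Q).
1 − 2P − Q = 0.817596, giving −½ ln(0.817596) = 0.100693.
1 − 2Q = 0.817596, giving −¼ ln(0.817596) = 0.050347.
d = 0.100693 + 0.050347 = 0.151040.
Under a molecular clock d = 2μt, so t = d/(2μ) = 0.151040 / (2 × 9.4 × 10^-10) = 80.34 million years.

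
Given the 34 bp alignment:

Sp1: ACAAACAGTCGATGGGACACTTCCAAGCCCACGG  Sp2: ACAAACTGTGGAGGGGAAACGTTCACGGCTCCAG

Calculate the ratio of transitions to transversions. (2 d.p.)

0.38

Transitions are A↔G and C↔T; transversions are all other mismatches.
Transitions: 3. Transversions: 8.
R = 3/8 = 0.375 ≈ 0.38 (to 2 d.p.).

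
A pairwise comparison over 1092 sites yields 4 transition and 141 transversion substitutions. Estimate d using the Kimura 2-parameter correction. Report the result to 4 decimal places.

P = 4/1092 ≈ 0.003663 and Q = 141/1092 ≈ 0.129121.
Under the Kimura two-parameter model, d = −½ ln(1 − 2P − Q) − ¼ ln(1 − 2Q).
1 − 2P − Q = 0.863553, giving −½ ln(0.863553) = 0.073350.
1 − 2Q = 0.741758, giving −¼ ln(0.741758) = 0.074683.
d = 0.073350 + 0.074683 = 0.148033.

0.1480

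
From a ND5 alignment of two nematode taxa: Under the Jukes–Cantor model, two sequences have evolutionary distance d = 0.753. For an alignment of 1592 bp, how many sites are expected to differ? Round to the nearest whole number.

757

Invert JC69: p = (3/4)(1 − e^(−4d/3)) = 0.75 × (1 − e^(-1.004)) = 0.75 × (1 − 0.366411) = 0.475192.
Expected differing sites = pL ≈ 0.475192 × 1592 = 756.505664 ≈ 757.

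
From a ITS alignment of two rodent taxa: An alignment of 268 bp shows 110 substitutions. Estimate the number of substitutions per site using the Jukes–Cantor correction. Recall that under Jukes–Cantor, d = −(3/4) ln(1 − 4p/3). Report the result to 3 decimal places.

0.594

p = 110/268 ≈ 0.410448.
d = −(3/4) ln(1 − 4p/3) = −0.75 ln(1 − 0.547264) = −0.75 ln(0.452736)
  = −0.75 × (-0.792446) = 0.594335 substitutions/site.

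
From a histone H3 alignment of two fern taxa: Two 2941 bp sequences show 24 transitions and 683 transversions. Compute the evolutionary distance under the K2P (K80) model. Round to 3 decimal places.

P = 24/2941 ≈ 0.00816 and Q = 683/2941 ≈ 0.232234.
Under the Kimura two-parameter model, d = −½ ln(1 − 2P − Q) − ¼ ln(1 − 2Q).
1 − 2P − Q = 0.751446, giving −½ ln(0.751446) = 0.142878.
1 − 2Q = 0.535532, giving −¼ ln(0.535532) = 0.156124.
d = 0.142878 + 0.156124 = 0.299002.

0.299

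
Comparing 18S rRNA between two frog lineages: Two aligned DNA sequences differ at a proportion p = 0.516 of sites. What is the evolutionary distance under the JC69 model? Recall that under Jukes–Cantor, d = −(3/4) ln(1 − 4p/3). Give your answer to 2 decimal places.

0.87

d = −(3/4) ln(1 − 4p/3) = −0.75 ln(1 − 0.688) = −0.75 ln(0.312)
  = −0.75 × (-1.164752) = 0.873564 substitutions/site.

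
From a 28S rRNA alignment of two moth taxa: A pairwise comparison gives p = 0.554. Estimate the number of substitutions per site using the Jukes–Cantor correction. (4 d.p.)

1.0065

d = −(3/4) ln(1 − 4p/3) = −0.75 ln(1 − 0.738667) = −0.75 ln(0.261333)
  = −0.75 × (-1.341960) = 1.006470 substitutions/site.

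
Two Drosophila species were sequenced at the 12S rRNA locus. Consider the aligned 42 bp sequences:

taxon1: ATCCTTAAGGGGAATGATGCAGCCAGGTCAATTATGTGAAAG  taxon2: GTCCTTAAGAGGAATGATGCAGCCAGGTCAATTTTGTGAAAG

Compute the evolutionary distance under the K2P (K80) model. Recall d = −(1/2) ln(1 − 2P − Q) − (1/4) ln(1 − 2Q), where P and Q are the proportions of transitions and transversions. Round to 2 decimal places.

0.08

Of 42 sites, 2 differences are transitions and 1 are transversions, so P = 2/42 ≈ 0.047619 and Q = 1/42 ≈ 0.02381.
Under the Kimura two-parameter model, d = −½ ln(1 − 2P − Q) − ¼ ln(1 − 2Q).
1 − 2P − Q = 0.880952, giving −½ ln(0.880952) = 0.063376.
1 − 2Q = 0.95238, giving −¼ ln(0.95238) = 0.012198.
d = 0.063376 + 0.012198 = 0.075574.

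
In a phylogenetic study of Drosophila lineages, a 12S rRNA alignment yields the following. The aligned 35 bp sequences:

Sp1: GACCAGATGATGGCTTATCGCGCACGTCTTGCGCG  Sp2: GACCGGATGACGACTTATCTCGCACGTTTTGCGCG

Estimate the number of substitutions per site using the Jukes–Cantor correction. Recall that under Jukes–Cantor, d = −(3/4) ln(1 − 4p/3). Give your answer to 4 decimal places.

0.1585

The sequences differ at 5 of 35 sites (5, 11, 13, 20, 28), so p = 5/35 ≈ 0.142857.
d = −(3/4) ln(1 − 4p/3) = −0.75 ln(1 − 0.190476) = −0.75 ln(0.809524)
  = −0.75 × (-0.211309) = 0.158482 substitutions/site.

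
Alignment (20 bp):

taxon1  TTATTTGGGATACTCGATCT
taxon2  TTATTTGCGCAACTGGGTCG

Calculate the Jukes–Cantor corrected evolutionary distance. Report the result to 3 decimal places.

0.383

The sequences differ at 6 of 20 sites (8, 10, 11, 15, 17, 20), so p = 6/20 = 0.3.
d = −(3/4) ln(1 − 4p/3) = −0.75 ln(1 − 0.4) = −0.75 ln(0.6)
  = −0.75 × (-0.510826) = 0.383120 substitutions/site.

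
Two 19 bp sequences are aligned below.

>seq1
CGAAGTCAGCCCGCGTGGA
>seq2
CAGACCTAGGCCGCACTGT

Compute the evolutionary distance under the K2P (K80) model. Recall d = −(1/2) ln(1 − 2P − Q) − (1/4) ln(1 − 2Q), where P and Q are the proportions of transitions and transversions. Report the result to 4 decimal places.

1.0595

Of 19 sites, 6 differences are transitions and 4 are transversions, so P = 6/19 ≈ 0.315789 and Q = 4/19 ≈ 0.210526.
Under the Kimura two-parameter model, d = −½ ln(1 − 2P − Q) − ¼ ln(1 − 2Q).
1 − 2P − Q = 0.157896, giving −½ ln(0.157896) = 0.922909.
1 − 2Q = 0.578948, giving −¼ ln(0.578948) = 0.136636.
d = 0.922909 + 0.136636 = 1.059545.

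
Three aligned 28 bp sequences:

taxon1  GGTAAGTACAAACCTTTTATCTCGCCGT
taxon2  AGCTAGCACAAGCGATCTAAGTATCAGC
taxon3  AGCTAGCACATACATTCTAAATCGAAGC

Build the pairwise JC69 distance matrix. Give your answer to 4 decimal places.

taxon1–taxon2: 14/28 sites differ → p = 0.5, d = −0.75 ln(1 − 0.666667) = 0.823960 ≈ 0.8240.
taxon1–taxon3: 12/28 sites differ → p ≈ 0.428571, d = −0.75 ln(1 − 0.571428) = 0.635472 ≈ 0.6355.
taxon2–taxon3: 8/28 sites differ → p ≈ 0.285714, d = −0.75 ln(1 − 0.380952) = 0.359679 ≈ 0.3597.

d(taxon1,taxon2) = 0.8240, d(taxon1,taxon3) = 0.6355, d(taxon2,taxon3) = 0.3597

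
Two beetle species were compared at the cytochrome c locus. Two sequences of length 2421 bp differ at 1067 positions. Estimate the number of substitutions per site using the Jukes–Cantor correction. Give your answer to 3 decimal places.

p = 1067/2421 ≈ 0.440727.
d = −(3/4) ln(1 − 4p/3) = −0.75 ln(1 − 0.587636) = −0.75 ln(0.412364)
  = −0.75 × (-0.885849) = 0.664387 substitutions/site.

0.664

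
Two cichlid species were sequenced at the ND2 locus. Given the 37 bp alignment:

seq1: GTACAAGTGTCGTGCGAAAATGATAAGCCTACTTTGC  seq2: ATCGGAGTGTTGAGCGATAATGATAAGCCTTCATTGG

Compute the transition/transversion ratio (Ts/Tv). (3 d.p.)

Transitions are A↔G and C↔T; transversions are all other mismatches.
Transitions: 3. Transversions: 7.
R = 3/7 = 0.428571… ≈ 0.429 (to 3 d.p.).

0.429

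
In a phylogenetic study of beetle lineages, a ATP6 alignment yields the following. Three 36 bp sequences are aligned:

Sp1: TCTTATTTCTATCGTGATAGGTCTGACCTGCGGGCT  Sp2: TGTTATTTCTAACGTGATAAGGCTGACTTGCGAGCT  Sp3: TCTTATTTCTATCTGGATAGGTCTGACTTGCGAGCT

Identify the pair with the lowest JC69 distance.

Sp1–Sp2: 6/36 differ, p = 0.167, d = 0.188.
Sp1–Sp3: 4/36 differ, p = 0.111, d = 0.120.
Sp2–Sp3: 6/36 differ, p = 0.167, d = 0.188.
The smallest distance is between Sp1 and Sp3.

Sp1 and Sp3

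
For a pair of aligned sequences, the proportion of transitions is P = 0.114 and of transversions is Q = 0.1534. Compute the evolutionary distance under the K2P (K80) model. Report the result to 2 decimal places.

0.33

Under the Kimura two-parameter model, d = −½ ln(1 − 2P − Q) − ¼ ln(1 − 2Q).
1 − 2P − Q = 0.6186, giving −½ ln(0.6186) = 0.240148.
1 − 2Q = 0.6932, giving −¼ ln(0.6932) = 0.091609.
d = 0.240148 + 0.091609 = 0.331757.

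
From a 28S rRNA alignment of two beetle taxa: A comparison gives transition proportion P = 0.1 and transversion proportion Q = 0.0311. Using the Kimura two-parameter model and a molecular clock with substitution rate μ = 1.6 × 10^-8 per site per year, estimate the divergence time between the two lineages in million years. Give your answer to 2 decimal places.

Under the Kimura two-parameter model, d = −½ ln(1 − 2P − Q) − ¼ ln(1 − 2Q).
1 − 2P − Q = 0.7689, giving −½ ln(0.7689) = 0.131397.
1 − 2Q = 0.9378, giving −¼ ln(0.9378) = 0.016055.
d = 0.131397 + 0.016055 = 0.147452.
Under a molecular clock d = 2μt, so t = d/(2μ) = 0.147452 / (2 × 1.6 × 10^-8) = 4.61 million years.

4.61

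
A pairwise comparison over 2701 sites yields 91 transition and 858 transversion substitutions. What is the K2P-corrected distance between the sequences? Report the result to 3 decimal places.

P = 91/2701 ≈ 0.033691 and Q = 858/2701 ≈ 0.31766.
Under the Kimura two-parameter model, d = −½ ln(1 − 2P − Q) − ¼ ln(1 − 2Q).
1 − 2P − Q = 0.614958, giving −½ ln(0.614958) = 0.243101.
1 − 2Q = 0.36468, giving −¼ ln(0.36468) = 0.252184.
d = 0.243101 + 0.252184 = 0.495285.

0.495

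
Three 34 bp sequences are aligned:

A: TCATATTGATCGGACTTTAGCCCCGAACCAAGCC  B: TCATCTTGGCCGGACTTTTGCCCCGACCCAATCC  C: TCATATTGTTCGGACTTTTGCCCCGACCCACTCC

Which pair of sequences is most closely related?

B and C

A–B: 6/34 differ, p = 0.176, d = 0.201.
A–C: 5/34 differ, p = 0.147, d = 0.164.
B–C: 4/34 differ, p = 0.118, d = 0.128.
The smallest distance is between B and C.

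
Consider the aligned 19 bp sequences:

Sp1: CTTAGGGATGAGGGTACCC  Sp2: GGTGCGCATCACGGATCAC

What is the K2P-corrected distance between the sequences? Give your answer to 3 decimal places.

1.169

Of 19 sites, 1 differences are transitions and 9 are transversions, so P = 1/19 ≈ 0.052632 and Q = 9/19 ≈ 0.473684.
Under the Kimura two-parameter model, d = −½ ln(1 − 2P − Q) − ¼ ln(1 − 2Q).
1 − 2P − Q = 0.421052, giving −½ ln(0.421052) = 0.432499.
1 − 2Q = 0.052632, giving −¼ ln(0.052632) = 0.736108.
d = 0.432499 + 0.736108 = 1.168607.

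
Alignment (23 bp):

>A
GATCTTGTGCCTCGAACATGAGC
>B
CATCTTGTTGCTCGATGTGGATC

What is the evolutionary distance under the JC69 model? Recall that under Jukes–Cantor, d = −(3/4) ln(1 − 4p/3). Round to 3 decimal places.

0.467

The sequences differ at 8 of 23 sites (1, 9, 10, 16, 17, 18, 19, 22), so p = 8/23 ≈ 0.347826.
d = −(3/4) ln(1 − 4p/3) = −0.75 ln(1 − 0.463768) = −0.75 ln(0.536232)
  = −0.75 × (-0.623188) = 0.467391 substitutions/site.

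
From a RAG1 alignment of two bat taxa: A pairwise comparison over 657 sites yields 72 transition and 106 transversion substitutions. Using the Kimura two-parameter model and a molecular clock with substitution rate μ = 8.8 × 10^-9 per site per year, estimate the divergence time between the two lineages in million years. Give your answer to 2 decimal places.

P = 72/657 ≈ 0.109589 and Q = 106/657 ≈ 0.161339.
Under the Kimura two-parameter model, d = −½ ln(1 − 2P − Q) − ¼ ln(1 − 2Q).
1 − 2P − Q = 0.619483, giving −½ ln(0.619483) = 0.239435.
1 − 2Q = 0.677322, giving −¼ ln(0.677322) = 0.097402.
d = 0.239435 + 0.097402 = 0.336837.
Under a molecular clock d = 2μt, so t = d/(2μ) = 0.336837 / (2 × 8.8 × 10^-9) = 19.14 million years.

19.14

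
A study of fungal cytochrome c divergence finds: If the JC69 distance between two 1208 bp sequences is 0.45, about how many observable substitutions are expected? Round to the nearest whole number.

409

Invert JC69: p = (3/4)(1 − e^(−4d/3)) = 0.75 × (1 − e^(-0.6)) = 0.75 × (1 − 0.548812) = 0.338391.
Expected differing sites = pL ≈ 0.338391 × 1208 = 408.776328 ≈ 409.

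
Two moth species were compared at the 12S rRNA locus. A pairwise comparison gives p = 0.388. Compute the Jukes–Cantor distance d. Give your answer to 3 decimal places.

d = −(3/4) ln(1 − 4p/3) = −0.75 ln(1 − 0.517333) = −0.75 ln(0.482667)
  = −0.75 × (-0.728428) = 0.546321 substitutions/site.

0.546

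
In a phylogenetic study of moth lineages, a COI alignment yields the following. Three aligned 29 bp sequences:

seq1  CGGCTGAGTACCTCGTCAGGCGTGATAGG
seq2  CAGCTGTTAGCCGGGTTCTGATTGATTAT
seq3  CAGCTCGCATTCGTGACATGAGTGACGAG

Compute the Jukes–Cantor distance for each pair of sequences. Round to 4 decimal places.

d(seq1,seq2) = 0.8776, d(seq1,seq3) = 0.8776, d(seq2,seq3) = 0.6829

seq1–seq2: 15/29 sites differ → p ≈ 0.517241, d = −0.75 ln(1 − 0.689655) = 0.877553 ≈ 0.8776.
seq1–seq3: 15/29 sites differ → p ≈ 0.517241, d = −0.75 ln(1 − 0.689655) = 0.877553 ≈ 0.8776.
seq2–seq3: 13/29 sites differ → p ≈ 0.448276, d = −0.75 ln(1 − 0.597701) = 0.682920 ≈ 0.6829.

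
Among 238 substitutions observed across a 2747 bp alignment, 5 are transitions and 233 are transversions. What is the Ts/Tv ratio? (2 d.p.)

0.02

R = 5/233 = 0.021459… ≈ 0.02 (to 2 d.p.).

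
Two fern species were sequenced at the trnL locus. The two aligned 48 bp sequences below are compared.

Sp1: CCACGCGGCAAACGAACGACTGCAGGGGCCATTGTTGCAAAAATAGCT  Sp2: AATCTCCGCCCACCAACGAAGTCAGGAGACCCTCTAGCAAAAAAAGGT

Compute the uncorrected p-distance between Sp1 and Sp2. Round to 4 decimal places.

0.3958

The sequences differ at 19 of 48 positions.
p = 19/48 = 0.395833… ≈ 0.3958 (to 4 d.p.).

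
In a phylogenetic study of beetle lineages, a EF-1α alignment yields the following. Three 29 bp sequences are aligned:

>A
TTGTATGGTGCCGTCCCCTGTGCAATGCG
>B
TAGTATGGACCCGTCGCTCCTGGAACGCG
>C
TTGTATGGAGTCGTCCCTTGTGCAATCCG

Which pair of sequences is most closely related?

A and C

A–B: 9/29 differ, p = 0.310, d = 0.401.
A–C: 4/29 differ, p = 0.138, d = 0.152.
B–C: 9/29 differ, p = 0.310, d = 0.401.
The smallest distance is between A and C.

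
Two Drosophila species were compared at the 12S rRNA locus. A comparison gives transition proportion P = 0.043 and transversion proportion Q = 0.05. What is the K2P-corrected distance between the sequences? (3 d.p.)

Under the Kimura two-parameter model, d = −½ ln(1 − 2P − Q) − ¼ ln(1 − 2Q).
1 − 2P − Q = 0.864, giving −½ ln(0.864) = 0.073091.
1 − 2Q = 0.9, giving −¼ ln(0.9) = 0.026340.
d = 0.073091 + 0.026340 = 0.099431.

0.099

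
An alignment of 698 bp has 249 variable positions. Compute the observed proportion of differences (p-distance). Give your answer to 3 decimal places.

0.357

p = 249/698 = 0.356733… ≈ 0.357 (to 3 d.p.).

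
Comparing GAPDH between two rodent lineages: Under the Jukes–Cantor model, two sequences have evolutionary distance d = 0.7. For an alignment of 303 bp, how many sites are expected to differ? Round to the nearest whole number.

Invert JC69: p = (3/4)(1 − e^(−4d/3)) = 0.75 × (1 − e^(-0.933333)) = 0.75 × (1 − 0.393241) = 0.455069.
Expected differing sites = pL ≈ 0.455069 × 303 = 137.885907 ≈ 138.

138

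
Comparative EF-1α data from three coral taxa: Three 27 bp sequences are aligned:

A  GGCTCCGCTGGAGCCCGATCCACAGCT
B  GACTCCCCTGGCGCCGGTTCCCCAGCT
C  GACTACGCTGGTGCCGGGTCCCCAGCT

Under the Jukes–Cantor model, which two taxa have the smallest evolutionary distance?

A–B: 6/27 differ, p = 0.222, d = 0.264.
A–C: 6/27 differ, p = 0.222, d = 0.264.
B–C: 4/27 differ, p = 0.148, d = 0.165.
The smallest distance is between B and C.

B and C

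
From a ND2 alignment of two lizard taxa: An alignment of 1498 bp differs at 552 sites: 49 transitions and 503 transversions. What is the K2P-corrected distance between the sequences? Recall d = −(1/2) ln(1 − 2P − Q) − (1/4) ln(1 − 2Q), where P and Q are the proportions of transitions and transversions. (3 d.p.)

P = 49/1498 ≈ 0.03271 and Q = 503/1498 ≈ 0.335781.
Under the Kimura two-parameter model, d = −½ ln(1 − 2P − Q) − ¼ ln(1 − 2Q).
1 − 2P − Q = 0.598799, giving −½ ln(0.598799) = 0.256415.
1 − 2Q = 0.328438, giving −¼ ln(0.328438) = 0.278352.
d = 0.256415 + 0.278352 = 0.534767.

0.535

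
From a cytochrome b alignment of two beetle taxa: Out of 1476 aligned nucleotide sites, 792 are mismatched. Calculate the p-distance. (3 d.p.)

0.537

p = 792/1476 = 0.536585… ≈ 0.537 (to 3 d.p.).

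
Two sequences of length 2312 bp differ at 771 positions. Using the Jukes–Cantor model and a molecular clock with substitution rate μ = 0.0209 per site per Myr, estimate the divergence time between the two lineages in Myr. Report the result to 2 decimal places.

10.55

p = 771/2312 ≈ 0.333478.
d = −(3/4) ln(1 − 4p/3) = −0.75 ln(1 − 0.444637) = −0.75 ln(0.555363)
  = −0.75 × (-0.588133) = 0.441100 substitutions/site.
Under a molecular clock d = 2μt, so t = d/(2μ) = 0.441100 / (2 × 0.0209) = 10.55 Myr.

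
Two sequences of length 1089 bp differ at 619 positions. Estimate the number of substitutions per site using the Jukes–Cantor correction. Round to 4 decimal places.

1.0637

p = 619/1089 ≈ 0.568411.
d = −(3/4) ln(1 − 4p/3) = −0.75 ln(1 − 0.757881) = −0.75 ln(0.242119)
  = −0.75 × (-1.418326) = 1.063745 substitutions/site.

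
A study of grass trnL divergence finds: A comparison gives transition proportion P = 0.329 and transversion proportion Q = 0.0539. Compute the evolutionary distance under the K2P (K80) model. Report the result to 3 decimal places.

Under the Kimura two-parameter model, d = −½ ln(1 − 2P − Q) − ¼ ln(1 − 2Q).
1 − 2P − Q = 0.2881, giving −½ ln(0.2881) = 0.622224.
1 − 2Q = 0.8922, giving −¼ ln(0.8922) = 0.028516.
d = 0.622224 + 0.028516 = 0.650740.

0.651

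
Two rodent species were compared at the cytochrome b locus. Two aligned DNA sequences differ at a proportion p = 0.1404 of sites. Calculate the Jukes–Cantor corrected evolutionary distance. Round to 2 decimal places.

d = −(3/4) ln(1 − 4p/3) = −0.75 ln(1 − 0.1872) = −0.75 ln(0.8128)
  = −0.75 × (-0.207270) = 0.155453 substitutions/site.

0.16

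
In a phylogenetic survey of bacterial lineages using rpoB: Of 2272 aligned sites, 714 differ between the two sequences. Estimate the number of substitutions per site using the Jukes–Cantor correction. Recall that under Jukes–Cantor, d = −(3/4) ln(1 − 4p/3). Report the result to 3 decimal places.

p = 714/2272 ≈ 0.314261.
d = −(3/4) ln(1 − 4p/3) = −0.75 ln(1 − 0.419015) = −0.75 ln(0.580985)
  = −0.75 × (-0.543030) = 0.407273 substitutions/site.

0.407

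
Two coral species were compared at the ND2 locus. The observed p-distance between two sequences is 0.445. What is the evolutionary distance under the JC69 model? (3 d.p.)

0.675

d = −(3/4) ln(1 − 4p/3) = −0.75 ln(1 − 0.593333) = −0.75 ln(0.406667)
  = −0.75 × (-0.899761) = 0.674821 substitutions/site.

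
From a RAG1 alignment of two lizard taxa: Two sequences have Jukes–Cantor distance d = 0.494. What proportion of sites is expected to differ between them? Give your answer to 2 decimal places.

0.36

p = (3/4)(1 − e^(−4d/3)) = 0.75 × (1 − e^(-0.658667)) = 0.75 × (1 − 0.517541) = 0.361844.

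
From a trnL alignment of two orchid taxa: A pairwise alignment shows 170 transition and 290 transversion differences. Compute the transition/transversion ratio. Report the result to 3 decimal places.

R = 170/290 = 0.586206… ≈ 0.586 (to 3 d.p.).

0.586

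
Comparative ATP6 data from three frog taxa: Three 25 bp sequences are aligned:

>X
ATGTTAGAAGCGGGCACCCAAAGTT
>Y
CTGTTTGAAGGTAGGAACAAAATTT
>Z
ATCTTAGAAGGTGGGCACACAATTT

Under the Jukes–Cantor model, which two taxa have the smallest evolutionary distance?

X–Y: 9/25 differ, p = 0.360, d = 0.490.
X–Z: 9/25 differ, p = 0.360, d = 0.490.
Y–Z: 6/25 differ, p = 0.240, d = 0.289.
The smallest distance is between Y and Z.

Y and Z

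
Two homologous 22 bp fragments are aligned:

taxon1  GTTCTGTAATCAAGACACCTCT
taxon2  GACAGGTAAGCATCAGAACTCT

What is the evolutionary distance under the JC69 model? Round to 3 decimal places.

The sequences differ at 9 of 22 sites (2, 3, 4, 5, 10, 13, 14, 16, 18), so p = 9/22 ≈ 0.409091.
d = −(3/4) ln(1 − 4p/3) = −0.75 ln(1 − 0.545455) = −0.75 ln(0.454545)
  = −0.75 × (-0.788458) = 0.591344 substitutions/site.

0.591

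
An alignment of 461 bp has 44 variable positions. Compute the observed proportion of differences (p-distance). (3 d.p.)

p = 44/461 = 0.095444… ≈ 0.095 (to 3 d.p.).

0.095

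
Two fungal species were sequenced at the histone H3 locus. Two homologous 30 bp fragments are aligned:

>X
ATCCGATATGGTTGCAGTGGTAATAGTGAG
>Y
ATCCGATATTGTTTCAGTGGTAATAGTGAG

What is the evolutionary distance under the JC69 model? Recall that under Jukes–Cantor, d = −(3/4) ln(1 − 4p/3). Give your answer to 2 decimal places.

0.07

The sequences differ at 2 of 30 sites (10, 14), so p = 2/30 ≈ 0.066667.
d = −(3/4) ln(1 − 4p/3) = −0.75 ln(1 − 0.088889) = −0.75 ln(0.911111)
  = −0.75 × (-0.093091) = 0.069818 substitutions/site.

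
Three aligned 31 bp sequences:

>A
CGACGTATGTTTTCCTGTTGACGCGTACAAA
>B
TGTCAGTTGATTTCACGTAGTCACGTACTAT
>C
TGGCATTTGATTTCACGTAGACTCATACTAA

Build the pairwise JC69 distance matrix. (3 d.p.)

A–B: 13/31 sites differ → p ≈ 0.419355, d = −0.75 ln(1 − 0.55914) = 0.614271 ≈ 0.614.
A–C: 11/31 sites differ → p ≈ 0.354839, d = −0.75 ln(1 − 0.473119) = 0.480585 ≈ 0.481.
B–C: 6/31 sites differ → p ≈ 0.193548, d = −0.75 ln(1 − 0.258064) = 0.223869 ≈ 0.224.

d(A,B) = 0.614, d(A,C) = 0.481, d(B,C) = 0.224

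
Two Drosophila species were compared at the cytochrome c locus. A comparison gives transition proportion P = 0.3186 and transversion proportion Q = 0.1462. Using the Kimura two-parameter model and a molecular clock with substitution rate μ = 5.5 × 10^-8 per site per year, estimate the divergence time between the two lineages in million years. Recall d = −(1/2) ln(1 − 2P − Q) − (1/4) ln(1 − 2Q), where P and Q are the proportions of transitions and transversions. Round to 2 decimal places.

7.74

Under the Kimura two-parameter model, d = −½ ln(1 − 2P − Q) − ¼ ln(1 − 2Q).
1 − 2P − Q = 0.2166, giving −½ ln(0.2166) = 0.764851.
1 − 2Q = 0.7076, giving −¼ ln(0.7076) = 0.086469.
d = 0.764851 + 0.086469 = 0.851320.
Under a molecular clock d = 2μt, so t = d/(2μ) = 0.851320 / (2 × 5.5 × 10^-8) = 7.74 million years.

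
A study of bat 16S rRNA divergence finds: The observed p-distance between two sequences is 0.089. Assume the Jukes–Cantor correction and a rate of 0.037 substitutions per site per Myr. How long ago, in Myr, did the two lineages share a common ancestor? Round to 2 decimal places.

1.28

d = −(3/4) ln(1 − 4p/3) = −0.75 ln(1 − 0.118667) = −0.75 ln(0.881333)
  = −0.75 × (-0.126320) = 0.094740 substitutions/site.
Under a molecular clock d = 2μt, so t = d/(2μ) = 0.094740 / (2 × 0.037) = 1.28 Myr.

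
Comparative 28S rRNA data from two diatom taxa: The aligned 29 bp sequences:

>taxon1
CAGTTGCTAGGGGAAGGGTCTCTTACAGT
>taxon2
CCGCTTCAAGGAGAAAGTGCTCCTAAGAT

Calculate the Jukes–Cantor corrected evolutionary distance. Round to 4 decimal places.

The sequences differ at 12 of 29 sites, so p = 12/29 ≈ 0.413793.
d = −(3/4) ln(1 − 4p/3) = −0.75 ln(1 − 0.551724) = −0.75 ln(0.448276)
  = −0.75 × (-0.802346) = 0.601760 substitutions/site.

0.6018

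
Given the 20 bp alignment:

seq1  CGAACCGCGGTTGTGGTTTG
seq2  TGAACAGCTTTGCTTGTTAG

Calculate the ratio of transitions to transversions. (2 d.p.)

Transitions are A↔G and C↔T; transversions are all other mismatches.
Transitions: 1. Transversions: 7.
R = 1/7 = 0.142857… ≈ 0.14 (to 2 d.p.).

0.14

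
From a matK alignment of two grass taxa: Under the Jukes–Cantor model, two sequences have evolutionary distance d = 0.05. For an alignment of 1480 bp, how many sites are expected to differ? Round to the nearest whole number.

72

Invert JC69: p = (3/4)(1 − e^(−4d/3)) = 0.75 × (1 − e^(-0.066667)) = 0.75 × (1 − 0.935507) = 0.048370.
Expected differing sites = pL ≈ 0.048370 × 1480 = 71.5876 ≈ 72.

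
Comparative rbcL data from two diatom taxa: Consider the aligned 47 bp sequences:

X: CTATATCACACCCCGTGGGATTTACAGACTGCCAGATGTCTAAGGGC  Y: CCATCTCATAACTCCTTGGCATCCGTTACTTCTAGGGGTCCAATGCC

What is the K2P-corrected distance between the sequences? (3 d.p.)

0.679

Of 47 sites, 7 differences are transitions and 14 are transversions, so P = 7/47 ≈ 0.148936 and Q = 14/47 ≈ 0.297872.
Under the Kimura two-parameter model, d = −½ ln(1 − 2P − Q) − ¼ ln(1 − 2Q).
1 − 2P − Q = 0.404256, giving −½ ln(0.404256) = 0.452853.
1 − 2Q = 0.404256, giving −¼ ln(0.404256) = 0.226427.
d = 0.452853 + 0.226427 = 0.679280.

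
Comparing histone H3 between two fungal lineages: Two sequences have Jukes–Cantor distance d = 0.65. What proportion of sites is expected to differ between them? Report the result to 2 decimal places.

0.43

p = (3/4)(1 − e^(−4d/3)) = 0.75 × (1 − e^(-0.866667)) = 0.75 × (1 − 0.420350) = 0.434738.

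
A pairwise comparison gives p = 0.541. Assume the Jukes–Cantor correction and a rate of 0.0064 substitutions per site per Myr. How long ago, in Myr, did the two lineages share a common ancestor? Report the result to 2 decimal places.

d = −(3/4) ln(1 − 4p/3) = −0.75 ln(1 − 0.721333) = −0.75 ln(0.278667)
  = −0.75 × (-1.277738) = 0.958304 substitutions/site.
Under a molecular clock d = 2μt, so t = d/(2μ) = 0.958304 / (2 × 0.0064) = 74.87 Myr.

74.87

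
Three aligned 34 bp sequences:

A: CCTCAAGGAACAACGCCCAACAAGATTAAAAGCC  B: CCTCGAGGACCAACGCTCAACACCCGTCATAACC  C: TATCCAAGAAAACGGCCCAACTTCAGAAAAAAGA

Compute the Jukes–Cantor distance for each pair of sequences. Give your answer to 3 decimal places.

A–B: 10/34 sites differ → p ≈ 0.294118, d = −0.75 ln(1 − 0.392157) = 0.373379 ≈ 0.373.
A–C: 15/34 sites differ → p ≈ 0.441176, d = −0.75 ln(1 − 0.588235) = 0.665477 ≈ 0.665.
B–C: 17/34 sites differ → p = 0.5, d = −0.75 ln(1 − 0.666667) = 0.823960 ≈ 0.824.

d(A,B) = 0.373, d(A,C) = 0.665, d(B,C) = 0.824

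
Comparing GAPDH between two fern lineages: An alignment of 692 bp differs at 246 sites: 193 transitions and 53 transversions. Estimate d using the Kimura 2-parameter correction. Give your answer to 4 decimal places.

0.5447

P = 193/692 ≈ 0.278902 and Q = 53/692 ≈ 0.07659.
Under the Kimura two-parameter model, d = −½ ln(1 − 2P − Q) − ¼ ln(1 − 2Q).
1 − 2P − Q = 0.365606, giving −½ ln(0.365606) = 0.503100.
1 − 2Q = 0.84682, giving −¼ ln(0.84682) = 0.041567.
d = 0.503100 + 0.041567 = 0.544667.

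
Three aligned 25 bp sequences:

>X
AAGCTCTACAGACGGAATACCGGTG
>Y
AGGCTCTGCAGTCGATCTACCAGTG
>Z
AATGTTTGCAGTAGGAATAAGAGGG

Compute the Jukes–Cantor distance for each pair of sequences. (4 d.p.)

X–Y: 7/25 sites differ → p = 0.28, d = −0.75 ln(1 − 0.373333) = 0.350505 ≈ 0.3505.
X–Z: 10/25 sites differ → p = 0.4, d = −0.75 ln(1 − 0.533333) = 0.571605 ≈ 0.5716.
Y–Z: 11/25 sites differ → p = 0.44, d = −0.75 ln(1 − 0.586667) = 0.662626 ≈ 0.6626.

d(X,Y) = 0.3505, d(X,Z) = 0.5716, d(Y,Z) = 0.6626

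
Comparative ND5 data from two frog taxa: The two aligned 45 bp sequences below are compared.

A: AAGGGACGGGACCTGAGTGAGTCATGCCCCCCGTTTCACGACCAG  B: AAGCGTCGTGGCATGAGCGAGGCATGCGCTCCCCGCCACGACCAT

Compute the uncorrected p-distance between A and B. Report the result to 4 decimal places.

0.3111

The sequences differ at 14 of 45 positions.
p = 14/45 = 0.311111… ≈ 0.3111 (to 4 d.p.).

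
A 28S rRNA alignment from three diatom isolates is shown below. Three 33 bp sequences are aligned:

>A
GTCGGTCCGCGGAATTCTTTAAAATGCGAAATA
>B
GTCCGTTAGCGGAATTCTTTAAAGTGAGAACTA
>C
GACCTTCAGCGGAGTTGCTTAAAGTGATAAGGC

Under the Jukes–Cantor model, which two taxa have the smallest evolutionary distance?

A and B

A–B: 6/33 differ, p = 0.182, d = 0.208.
A–C: 13/33 differ, p = 0.394, d = 0.559.
B–C: 10/33 differ, p = 0.303, d = 0.388.
The smallest distance is between A and B.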